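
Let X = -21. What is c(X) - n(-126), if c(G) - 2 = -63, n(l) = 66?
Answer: -127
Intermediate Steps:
c(G) = -61 (c(G) = 2 - 63 = -61)
c(X) - n(-126) = -61 - 1*66 = -61 - 66 = -127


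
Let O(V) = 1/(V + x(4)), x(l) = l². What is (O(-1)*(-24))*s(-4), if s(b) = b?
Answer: 32/5 ≈ 6.4000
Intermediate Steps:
O(V) = 1/(16 + V) (O(V) = 1/(V + 4²) = 1/(V + 16) = 1/(16 + V))
(O(-1)*(-24))*s(-4) = (-24/(16 - 1))*(-4) = (-24/15)*(-4) = ((1/15)*(-24))*(-4) = -8/5*(-4) = 32/5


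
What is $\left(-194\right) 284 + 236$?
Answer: $-54860$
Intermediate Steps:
$\left(-194\right) 284 + 236 = -55096 + 236 = -54860$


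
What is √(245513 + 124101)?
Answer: √369614 ≈ 607.96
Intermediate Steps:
√(245513 + 124101) = √369614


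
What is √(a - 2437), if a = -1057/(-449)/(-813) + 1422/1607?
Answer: 2*I*√209577115711151720178/586614459 ≈ 49.357*I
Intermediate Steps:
a = 517384015/586614459 (a = -1057*(-1/449)*(-1/813) + 1422*(1/1607) = (1057/449)*(-1/813) + 1422/1607 = -1057/365037 + 1422/1607 = 517384015/586614459 ≈ 0.88198)
√(a - 2437) = √(517384015/586614459 - 2437) = √(-1429062052568/586614459) = 2*I*√209577115711151720178/586614459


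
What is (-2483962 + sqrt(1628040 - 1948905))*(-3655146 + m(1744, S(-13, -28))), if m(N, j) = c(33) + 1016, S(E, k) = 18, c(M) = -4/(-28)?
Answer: 63537037957458/7 - 25578909*I*sqrt(320865)/7 ≈ 9.0767e+12 - 2.0699e+9*I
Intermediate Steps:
c(M) = 1/7 (c(M) = -4*(-1/28) = 1/7)
m(N, j) = 7113/7 (m(N, j) = 1/7 + 1016 = 7113/7)
(-2483962 + sqrt(1628040 - 1948905))*(-3655146 + m(1744, S(-13, -28))) = (-2483962 + sqrt(1628040 - 1948905))*(-3655146 + 7113/7) = (-2483962 + sqrt(-320865))*(-25578909/7) = (-2483962 + I*sqrt(320865))*(-25578909/7) = 63537037957458/7 - 25578909*I*sqrt(320865)/7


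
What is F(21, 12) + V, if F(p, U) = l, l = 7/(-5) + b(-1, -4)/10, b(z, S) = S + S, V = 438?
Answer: 2179/5 ≈ 435.80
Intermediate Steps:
b(z, S) = 2*S
l = -11/5 (l = 7/(-5) + (2*(-4))/10 = 7*(-⅕) - 8*⅒ = -7/5 - ⅘ = -11/5 ≈ -2.2000)
F(p, U) = -11/5
F(21, 12) + V = -11/5 + 438 = 2179/5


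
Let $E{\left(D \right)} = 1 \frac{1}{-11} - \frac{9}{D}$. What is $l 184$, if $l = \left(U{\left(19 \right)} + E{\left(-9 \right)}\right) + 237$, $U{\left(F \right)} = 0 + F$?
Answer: $\frac{519984}{11} \approx 47271.0$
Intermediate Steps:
$E{\left(D \right)} = - \frac{1}{11} - \frac{9}{D}$ ($E{\left(D \right)} = 1 \left(- \frac{1}{11}\right) - \frac{9}{D} = - \frac{1}{11} - \frac{9}{D}$)
$U{\left(F \right)} = F$
$l = \frac{2826}{11}$ ($l = \left(19 + \frac{-99 - -9}{11 \left(-9\right)}\right) + 237 = \left(19 + \frac{1}{11} \left(- \frac{1}{9}\right) \left(-99 + 9\right)\right) + 237 = \left(19 + \frac{1}{11} \left(- \frac{1}{9}\right) \left(-90\right)\right) + 237 = \left(19 + \frac{10}{11}\right) + 237 = \frac{219}{11} + 237 = \frac{2826}{11} \approx 256.91$)
$l 184 = \frac{2826}{11} \cdot 184 = \frac{519984}{11}$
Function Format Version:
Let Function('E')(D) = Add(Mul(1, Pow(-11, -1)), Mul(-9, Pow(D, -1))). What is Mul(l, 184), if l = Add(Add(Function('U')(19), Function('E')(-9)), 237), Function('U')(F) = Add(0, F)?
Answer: Rational(519984, 11) ≈ 47271.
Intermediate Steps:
Function('E')(D) = Add(Rational(-1, 11), Mul(-9, Pow(D, -1))) (Function('E')(D) = Add(Mul(1, Rational(-1, 11)), Mul(-9, Pow(D, -1))) = Add(Rational(-1, 11), Mul(-9, Pow(D, -1))))
Function('U')(F) = F
l = Rational(2826, 11) (l = Add(Add(19, Mul(Rational(1, 11), Pow(-9, -1), Add(-99, Mul(-1, -9)))), 237) = Add(Add(19, Mul(Rational(1, 11), Rational(-1, 9), Add(-99, 9))), 237) = Add(Add(19, Mul(Rational(1, 11), Rational(-1, 9), -90)), 237) = Add(Add(19, Rational(10, 11)), 237) = Add(Rational(219, 11), 237) = Rational(2826, 11) ≈ 256.91)
Mul(l, 184) = Mul(Rational(2826, 11), 184) = Rational(519984, 11)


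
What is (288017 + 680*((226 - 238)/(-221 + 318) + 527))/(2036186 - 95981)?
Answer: 20896803/62733295 ≈ 0.33311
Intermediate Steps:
(288017 + 680*((226 - 238)/(-221 + 318) + 527))/(2036186 - 95981) = (288017 + 680*(-12/97 + 527))/1940205 = (288017 + 680*(-12*1/97 + 527))*(1/1940205) = (288017 + 680*(-12/97 + 527))*(1/1940205) = (288017 + 680*(51107/97))*(1/1940205) = (288017 + 34752760/97)*(1/1940205) = (62690409/97)*(1/1940205) = 20896803/62733295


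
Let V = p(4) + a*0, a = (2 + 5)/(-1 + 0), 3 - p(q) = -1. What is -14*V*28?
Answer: -1568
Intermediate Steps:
p(q) = 4 (p(q) = 3 - 1*(-1) = 3 + 1 = 4)
a = -7 (a = 7/(-1) = 7*(-1) = -7)
V = 4 (V = 4 - 7*0 = 4 + 0 = 4)
-14*V*28 = -14*4*28 = -56*28 = -1568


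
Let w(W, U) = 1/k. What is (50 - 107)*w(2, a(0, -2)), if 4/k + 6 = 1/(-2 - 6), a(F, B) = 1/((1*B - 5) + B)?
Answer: 2793/32 ≈ 87.281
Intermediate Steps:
a(F, B) = 1/(-5 + 2*B) (a(F, B) = 1/((B - 5) + B) = 1/((-5 + B) + B) = 1/(-5 + 2*B))
k = -32/49 (k = 4/(-6 + 1/(-2 - 6)) = 4/(-6 + 1/(-8)) = 4/(-6 - ⅛) = 4/(-49/8) = 4*(-8/49) = -32/49 ≈ -0.65306)
w(W, U) = -49/32 (w(W, U) = 1/(-32/49) = -49/32)
(50 - 107)*w(2, a(0, -2)) = (50 - 107)*(-49/32) = -57*(-49/32) = 2793/32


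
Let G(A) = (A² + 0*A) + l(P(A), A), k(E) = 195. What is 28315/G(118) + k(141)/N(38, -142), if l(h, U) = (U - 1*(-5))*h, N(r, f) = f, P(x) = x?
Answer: -381170/1009549 ≈ -0.37756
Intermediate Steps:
l(h, U) = h*(5 + U) (l(h, U) = (U + 5)*h = (5 + U)*h = h*(5 + U))
G(A) = A² + A*(5 + A) (G(A) = (A² + 0*A) + A*(5 + A) = (A² + 0) + A*(5 + A) = A² + A*(5 + A))
28315/G(118) + k(141)/N(38, -142) = 28315/((118*(5 + 2*118))) + 195/(-142) = 28315/((118*(5 + 236))) + 195*(-1/142) = 28315/((118*241)) - 195/142 = 28315/28438 - 195/142 = -381170/1009549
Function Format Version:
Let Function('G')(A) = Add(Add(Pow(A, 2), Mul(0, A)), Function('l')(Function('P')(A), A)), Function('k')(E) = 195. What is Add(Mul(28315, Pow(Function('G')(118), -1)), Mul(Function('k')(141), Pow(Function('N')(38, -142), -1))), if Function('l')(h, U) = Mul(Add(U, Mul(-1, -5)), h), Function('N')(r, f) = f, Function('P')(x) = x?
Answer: Rational(-381170, 1009549) ≈ -0.37756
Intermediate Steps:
Function('l')(h, U) = Mul(h, Add(5, U)) (Function('l')(h, U) = Mul(Add(U, 5), h) = Mul(Add(5, U), h) = Mul(h, Add(5, U)))
Function('G')(A) = Add(Pow(A, 2), Mul(A, Add(5, A))) (Function('G')(A) = Add(Add(Pow(A, 2), Mul(0, A)), Mul(A, Add(5, A))) = Add(Add(Pow(A, 2), 0), Mul(A, Add(5, A))) = Add(Pow(A, 2), Mul(A, Add(5, A))))
Add(Mul(28315, Pow(Function('G')(118), -1)), Mul(Function('k')(141), Pow(Function('N')(38, -142), -1))) = Add(Mul(28315, Pow(Mul(118, Add(5, Mul(2, 118))), -1)), Mul(195, Pow(-142, -1))) = Add(Mul(28315, Pow(Mul(118, Add(5, 236)), -1)), Mul(195, Rational(-1, 142))) = Add(Mul(28315, Pow(Mul(118, 241), -1)), Rational(-195, 142)) = Add(Mul(28315, Pow(28438, -1)), Rational(-195, 142)) = Add(Mul(28315, Rational(1, 28438)), Rational(-195, 142)) = Add(Rational(28315, 28438), Rational(-195, 142)) = Rational(-381170, 1009549)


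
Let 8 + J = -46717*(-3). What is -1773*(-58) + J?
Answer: 242977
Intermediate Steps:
J = 140143 (J = -8 - 46717*(-3) = -8 + 140151 = 140143)
-1773*(-58) + J = -1773*(-58) + 140143 = 102834 + 140143 = 242977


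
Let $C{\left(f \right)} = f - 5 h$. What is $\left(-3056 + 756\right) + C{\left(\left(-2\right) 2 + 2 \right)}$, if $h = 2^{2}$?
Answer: $-2322$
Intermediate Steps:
$h = 4$
$C{\left(f \right)} = -20 + f$ ($C{\left(f \right)} = f - 20 = -20 + f$)
$\left(-3056 + 756\right) + C{\left(\left(-2\right) 2 + 2 \right)} = \left(-3056 + 756\right) + \left(-20 + \left(\left(-2\right) 2 + 2\right)\right) = -2300 + \left(-20 + \left(-4 + 2\right)\right) = -2300 - 22 = -2322$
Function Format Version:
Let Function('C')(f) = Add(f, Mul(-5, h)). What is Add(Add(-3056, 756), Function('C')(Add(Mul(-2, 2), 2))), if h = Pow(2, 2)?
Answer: -2322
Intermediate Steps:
h = 4
Function('C')(f) = Add(-20, f) (Function('C')(f) = Add(f, Mul(-5, 4)) = Add(f, -20) = Add(-20, f))
Add(Add(-3056, 756), Function('C')(Add(Mul(-2, 2), 2))) = Add(Add(-3056, 756), Add(-20, Add(Mul(-2, 2), 2))) = Add(-2300, Add(-20, Add(-4, 2))) = Add(-2300, Add(-20, -2)) = Add(-2300, -22) = -2322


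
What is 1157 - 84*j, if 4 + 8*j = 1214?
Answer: -11548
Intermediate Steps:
j = 605/4 (j = -½ + (⅛)*1214 = -½ + 607/4 = 605/4 ≈ 151.25)
1157 - 84*j = 1157 - 84*605/4 = 1157 - 12705 = -11548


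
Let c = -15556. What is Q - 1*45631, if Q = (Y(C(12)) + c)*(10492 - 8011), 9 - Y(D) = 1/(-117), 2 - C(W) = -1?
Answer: -1506090955/39 ≈ -3.8618e+7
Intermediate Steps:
C(W) = 3 (C(W) = 2 - 1*(-1) = 2 + 1 = 3)
Y(D) = 1054/117 (Y(D) = 9 - 1/(-117) = 9 - 1*(-1/117) = 9 + 1/117 = 1054/117)
Q = -1504311346/39 (Q = (1054/117 - 15556)*(10492 - 8011) = -1818998/117*2481 = -1504311346/39 ≈ -3.8572e+7)
Q - 1*45631 = -1504311346/39 - 1*45631 = -1504311346/39 - 45631 = -1506090955/39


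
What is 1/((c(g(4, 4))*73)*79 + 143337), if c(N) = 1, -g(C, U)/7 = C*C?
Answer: 1/149104 ≈ 6.7067e-6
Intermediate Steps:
g(C, U) = -7*C² (g(C, U) = -7*C*C = -7*C²)
1/((c(g(4, 4))*73)*79 + 143337) = 1/((1*73)*79 + 143337) = 1/(73*79 + 143337) = 1/(5767 + 143337) = 1/149104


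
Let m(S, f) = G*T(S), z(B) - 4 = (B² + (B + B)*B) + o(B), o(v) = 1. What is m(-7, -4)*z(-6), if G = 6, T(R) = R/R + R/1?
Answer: -4068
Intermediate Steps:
T(R) = 1 + R (T(R) = 1 + R*1 = 1 + R)
z(B) = 5 + 3*B² (z(B) = 4 + ((B² + (B + B)*B) + 1) = 4 + ((B² + (2*B)*B) + 1) = 4 + ((B² + 2*B²) + 1) = 4 + (3*B² + 1) = 4 + (1 + 3*B²) = 5 + 3*B²)
m(S, f) = 6 + 6*S (m(S, f) = 6*(1 + S) = 6 + 6*S)
m(-7, -4)*z(-6) = (6 + 6*(-7))*(5 + 3*(-6)²) = (6 - 42)*(5 + 3*36) = -36*(5 + 108) = -36*113 = -4068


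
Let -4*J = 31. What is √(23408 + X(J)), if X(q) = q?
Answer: √93601/2 ≈ 152.97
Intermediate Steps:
J = -31/4 (J = -¼*31 = -31/4 ≈ -7.7500)
√(23408 + X(J)) = √(23408 - 31/4) = √(93601/4) = √93601/2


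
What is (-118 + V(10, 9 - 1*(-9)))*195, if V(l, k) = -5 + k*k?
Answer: 39195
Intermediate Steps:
V(l, k) = -5 + k²
(-118 + V(10, 9 - 1*(-9)))*195 = (-118 + (-5 + (9 - 1*(-9))²))*195 = (-118 + (-5 + (9 + 9)²))*195 = (-118 + (-5 + 18²))*195 = (-118 + (-5 + 324))*195 = (-118 + 319)*195 = 201*195 = 39195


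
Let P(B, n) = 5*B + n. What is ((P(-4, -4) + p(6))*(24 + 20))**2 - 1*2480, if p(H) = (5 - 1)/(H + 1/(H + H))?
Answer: 5608184656/5329 ≈ 1.0524e+6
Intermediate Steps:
P(B, n) = n + 5*B
p(H) = 4/(H + 1/(2*H))
((P(-4, -4) + p(6))*(24 + 20))**2 - 1*2480 = (((-4 + 5*(-4)) + 8*6/(1 + 2*6**2))*(24 + 20))**2 - 1*2480 = (((-4 - 20) + 8*6/(1 + 2*36))*44)**2 - 2480 = ((-24 + 8*6/(1 + 72))*44)**2 - 2480 = ((-24 + 8*6/73)*44)**2 - 2480 = ((-24 + 8*6*(1/73))*44)**2 - 2480 = ((-24 + 48/73)*44)**2 - 2480 = (-1704/73*44)**2 - 2480 = (-74976/73)**2 - 2480 = 5621400576/5329 - 2480 = 5608184656/5329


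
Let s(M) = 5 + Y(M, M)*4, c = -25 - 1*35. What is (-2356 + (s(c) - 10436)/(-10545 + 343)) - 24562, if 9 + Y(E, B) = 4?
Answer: -274606985/10202 ≈ -26917.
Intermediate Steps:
c = -60 (c = -25 - 35 = -60)
Y(E, B) = -5 (Y(E, B) = -9 + 4 = -5)
s(M) = -15 (s(M) = 5 - 5*4 = 5 - 20 = -15)
(-2356 + (s(c) - 10436)/(-10545 + 343)) - 24562 = (-2356 + (-15 - 10436)/(-10545 + 343)) - 24562 = (-2356 - 10451/(-10202)) - 24562 = (-2356 - 10451*(-1/10202)) - 24562 = (-2356 + 10451/10202) - 24562 = -24025461/10202 - 24562 = -274606985/10202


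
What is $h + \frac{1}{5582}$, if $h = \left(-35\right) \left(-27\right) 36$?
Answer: $\frac{189899641}{5582} \approx 34020.0$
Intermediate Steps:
$h = 34020$ ($h = 945 \cdot 36 = 34020$)
$h + \frac{1}{5582} = 34020 + \frac{1}{5582} = \frac{189899641}{5582}$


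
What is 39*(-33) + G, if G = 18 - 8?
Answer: -1277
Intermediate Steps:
G = 10
39*(-33) + G = 39*(-33) + 10 = -1287 + 10 = -1277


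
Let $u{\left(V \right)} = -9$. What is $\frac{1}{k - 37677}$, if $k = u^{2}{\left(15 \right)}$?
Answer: $- \frac{1}{37596} \approx -2.6599 \cdot 10^{-5}$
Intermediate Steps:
$k = 81$ ($k = \left(-9\right)^{2} = 81$)
$\frac{1}{k - 37677} = \frac{1}{81 - 37677} = \frac{1}{-37596} = - \frac{1}{37596}$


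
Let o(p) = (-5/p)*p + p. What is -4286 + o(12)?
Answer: -4279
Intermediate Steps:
o(p) = -5 + p
-4286 + o(12) = -4286 + (-5 + 12) = -4286 + 7 = -4279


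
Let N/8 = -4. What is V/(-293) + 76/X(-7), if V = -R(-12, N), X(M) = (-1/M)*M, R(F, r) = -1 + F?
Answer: -22281/293 ≈ -76.044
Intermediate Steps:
N = -32 (N = 8*(-4) = -32)
X(M) = -1
V = 13 (V = -(-1 - 12) = -1*(-13) = 13)
V/(-293) + 76/X(-7) = 13/(-293) + 76/(-1) = 13*(-1/293) + 76*(-1) = -13/293 - 76 = -22281/293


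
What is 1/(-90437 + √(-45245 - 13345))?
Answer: -90437/8178909559 - 3*I*√6510/8178909559 ≈ -1.1057e-5 - 2.9595e-8*I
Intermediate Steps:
1/(-90437 + √(-45245 - 13345)) = 1/(-90437 + √(-58590)) = 1/(-90437 + 3*I*√6510)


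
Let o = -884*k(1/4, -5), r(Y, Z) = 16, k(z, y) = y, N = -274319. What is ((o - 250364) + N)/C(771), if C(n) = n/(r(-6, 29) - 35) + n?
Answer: -366111/514 ≈ -712.28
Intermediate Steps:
o = 4420 (o = -884*(-5) = 4420)
C(n) = 18*n/19 (C(n) = n/(16 - 35) + n = n/(-19) + n = -n/19 + n = 18*n/19)
((o - 250364) + N)/C(771) = ((4420 - 250364) - 274319)/(((18/19)*771)) = (-245944 - 274319)/(13878/19) = -520263*19/13878 = -366111/514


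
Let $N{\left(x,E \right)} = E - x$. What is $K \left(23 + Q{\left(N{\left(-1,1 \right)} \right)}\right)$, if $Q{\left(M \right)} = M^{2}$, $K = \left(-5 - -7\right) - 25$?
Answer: $-621$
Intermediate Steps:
$K = -23$ ($K = \left(-5 + 7\right) - 25 = 2 - 25 = -23$)
$K \left(23 + Q{\left(N{\left(-1,1 \right)} \right)}\right) = - 23 \left(23 + \left(1 - -1\right)^{2}\right) = - 23 \left(23 + \left(1 + 1\right)^{2}\right) = - 23 \left(23 + 2^{2}\right) = - 23 \left(23 + 4\right) = \left(-23\right) 27 = -621$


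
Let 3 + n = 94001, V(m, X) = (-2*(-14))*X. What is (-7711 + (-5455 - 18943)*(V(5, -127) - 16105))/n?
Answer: 479681367/93998 ≈ 5103.1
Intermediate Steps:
V(m, X) = 28*X
n = 93998 (n = -3 + 94001 = 93998)
(-7711 + (-5455 - 18943)*(V(5, -127) - 16105))/n = (-7711 + (-5455 - 18943)*(28*(-127) - 16105))/93998 = (-7711 - 24398*(-3556 - 16105))*(1/93998) = (-7711 - 24398*(-19661))*(1/93998) = (-7711 + 479689078)*(1/93998) = 479681367*(1/93998) = 479681367/93998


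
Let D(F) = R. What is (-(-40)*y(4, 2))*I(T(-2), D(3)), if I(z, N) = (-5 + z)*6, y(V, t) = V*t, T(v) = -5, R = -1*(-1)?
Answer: -19200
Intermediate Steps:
R = 1
D(F) = 1
I(z, N) = -30 + 6*z
(-(-40)*y(4, 2))*I(T(-2), D(3)) = (-(-40)*4*2)*(-30 + 6*(-5)) = (-(-40)*8)*(-30 - 30) = -8*(-40)*(-60) = 320*(-60) = -19200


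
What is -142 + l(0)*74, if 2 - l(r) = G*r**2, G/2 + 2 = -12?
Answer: 6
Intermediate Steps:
G = -28 (G = -4 + 2*(-12) = -4 - 24 = -28)
l(r) = 2 + 28*r**2 (l(r) = 2 - (-28)*r**2 = 2 + 28*r**2)
-142 + l(0)*74 = -142 + (2 + 28*0**2)*74 = -142 + (2 + 28*0)*74 = -142 + (2 + 0)*74 = -142 + 2*74 = -142 + 148 = 6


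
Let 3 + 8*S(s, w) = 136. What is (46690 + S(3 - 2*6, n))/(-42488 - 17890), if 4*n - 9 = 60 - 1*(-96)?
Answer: -124551/161008 ≈ -0.77357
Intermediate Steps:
n = 165/4 (n = 9/4 + (60 - 1*(-96))/4 = 9/4 + (60 + 96)/4 = 9/4 + (¼)*156 = 9/4 + 39 = 165/4 ≈ 41.250)
S(s, w) = 133/8 (S(s, w) = -3/8 + (⅛)*136 = -3/8 + 17 = 133/8)
(46690 + S(3 - 2*6, n))/(-42488 - 17890) = (46690 + 133/8)/(-42488 - 17890) = (373653/8)/(-60378) = (373653/8)*(-1/60378) = -124551/161008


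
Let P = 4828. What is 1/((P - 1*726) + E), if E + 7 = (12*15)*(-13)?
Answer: 1/1755 ≈ 0.00056980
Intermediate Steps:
E = -2347 (E = -7 + (12*15)*(-13) = -7 + 180*(-13) = -7 - 2340 = -2347)
1/((P - 1*726) + E) = 1/((4828 - 1*726) - 2347) = 1/((4828 - 726) - 2347) = 1/(4102 - 2347) = 1/1755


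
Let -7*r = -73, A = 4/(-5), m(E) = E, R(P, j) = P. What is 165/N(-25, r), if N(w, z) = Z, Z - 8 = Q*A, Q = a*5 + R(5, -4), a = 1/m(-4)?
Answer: 33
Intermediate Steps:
A = -⅘ (A = 4*(-⅕) = -⅘ ≈ -0.80000)
a = -¼ (a = 1/(-4) = 1*(-¼) = -¼ ≈ -0.25000)
Q = 15/4 (Q = -¼*5 + 5 = -5/4 + 5 = 15/4 ≈ 3.7500)
r = 73/7 (r = -⅐*(-73) = 73/7 ≈ 10.429)
Z = 5 (Z = 8 + (15/4)*(-⅘) = 8 - 3 = 5)
N(w, z) = 5
165/N(-25, r) = 165/5 = 165*(⅕) = 33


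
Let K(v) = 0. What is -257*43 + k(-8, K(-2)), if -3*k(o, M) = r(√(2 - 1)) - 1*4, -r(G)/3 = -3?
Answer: -33158/3 ≈ -11053.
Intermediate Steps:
r(G) = 9 (r(G) = -3*(-3) = 9)
k(o, M) = -5/3 (k(o, M) = -(9 - 1*4)/3 = -(9 - 4)/3 = -⅓*5 = -5/3)
-257*43 + k(-8, K(-2)) = -257*43 - 5/3 = -11051 - 5/3 = -33158/3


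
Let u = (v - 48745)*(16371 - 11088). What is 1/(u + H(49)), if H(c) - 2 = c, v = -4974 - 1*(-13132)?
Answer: -1/214421070 ≈ -4.6637e-9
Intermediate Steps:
v = 8158 (v = -4974 + 13132 = 8158)
H(c) = 2 + c
u = -214421121 (u = (8158 - 48745)*(16371 - 11088) = -40587*5283 = -214421121)
1/(u + H(49)) = 1/(-214421121 + (2 + 49)) = 1/(-214421121 + 51) = 1/(-214421070) = -1/214421070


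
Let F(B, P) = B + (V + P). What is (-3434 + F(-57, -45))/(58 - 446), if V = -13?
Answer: 3549/388 ≈ 9.1469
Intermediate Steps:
F(B, P) = -13 + B + P (F(B, P) = B + (-13 + P) = -13 + B + P)
(-3434 + F(-57, -45))/(58 - 446) = (-3434 + (-13 - 57 - 45))/(58 - 446) = (-3434 - 115)/(-388) = -3549*(-1/388) = 3549/388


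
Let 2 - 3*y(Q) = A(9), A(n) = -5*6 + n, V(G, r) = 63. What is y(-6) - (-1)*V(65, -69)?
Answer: 212/3 ≈ 70.667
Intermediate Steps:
A(n) = -30 + n
y(Q) = 23/3 (y(Q) = 2/3 - (-30 + 9)/3 = 2/3 - 1/3*(-21) = 2/3 + 7 = 23/3)
y(-6) - (-1)*V(65, -69) = 23/3 - (-1)*63 = 23/3 - 1*(-63) = 23/3 + 63 = 212/3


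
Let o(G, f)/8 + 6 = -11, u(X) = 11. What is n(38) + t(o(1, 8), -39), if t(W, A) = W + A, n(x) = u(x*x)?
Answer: -164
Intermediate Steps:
n(x) = 11
o(G, f) = -136 (o(G, f) = -48 + 8*(-11) = -48 - 88 = -136)
t(W, A) = A + W
n(38) + t(o(1, 8), -39) = 11 + (-39 - 136) = 11 - 175 = -164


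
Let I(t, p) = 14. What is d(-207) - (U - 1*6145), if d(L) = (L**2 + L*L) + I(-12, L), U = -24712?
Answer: 116569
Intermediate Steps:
d(L) = 14 + 2*L**2 (d(L) = (L**2 + L*L) + 14 = (L**2 + L**2) + 14 = 2*L**2 + 14 = 14 + 2*L**2)
d(-207) - (U - 1*6145) = (14 + 2*(-207)**2) - (-24712 - 1*6145) = (14 + 2*42849) - (-24712 - 6145) = (14 + 85698) - 1*(-30857) = 85712 + 30857 = 116569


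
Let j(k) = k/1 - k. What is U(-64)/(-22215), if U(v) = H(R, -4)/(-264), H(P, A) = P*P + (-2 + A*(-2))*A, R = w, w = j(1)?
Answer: -1/244365 ≈ -4.0922e-6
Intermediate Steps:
j(k) = 0 (j(k) = k*1 - k = k - k = 0)
w = 0
R = 0
H(P, A) = P**2 + A*(-2 - 2*A) (H(P, A) = P**2 + (-2 - 2*A)*A = P**2 + A*(-2 - 2*A))
U(v) = 1/11 (U(v) = (0**2 - 2*(-4) - 2*(-4)**2)/(-264) = (0 + 8 - 2*16)*(-1/264) = (0 + 8 - 32)*(-1/264) = -24*(-1/264) = 1/11)
U(-64)/(-22215) = (1/11)/(-22215) = (1/11)*(-1/22215) = -1/244365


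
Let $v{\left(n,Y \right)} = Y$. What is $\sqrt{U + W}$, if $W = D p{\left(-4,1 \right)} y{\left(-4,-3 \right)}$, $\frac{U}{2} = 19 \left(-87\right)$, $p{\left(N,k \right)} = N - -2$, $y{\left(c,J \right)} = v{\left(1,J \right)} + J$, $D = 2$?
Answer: $i \sqrt{3282} \approx 57.289 i$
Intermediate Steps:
$y{\left(c,J \right)} = 2 J$ ($y{\left(c,J \right)} = J + J = 2 J$)
$p{\left(N,k \right)} = 2 + N$ ($p{\left(N,k \right)} = N + 2 = 2 + N$)
$U = -3306$ ($U = 2 \cdot 19 \left(-87\right) = 2 \left(-1653\right) = -3306$)
$W = 24$ ($W = 2 \left(2 - 4\right) 2 \left(-3\right) = 2 \left(-2\right) \left(-6\right) = \left(-4\right) \left(-6\right) = 24$)
$\sqrt{U + W} = \sqrt{-3306 + 24} = \sqrt{-3282} = i \sqrt{3282}$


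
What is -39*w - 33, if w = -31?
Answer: 1176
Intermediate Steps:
-39*w - 33 = -39*(-31) - 33 = 1209 - 33 = 1176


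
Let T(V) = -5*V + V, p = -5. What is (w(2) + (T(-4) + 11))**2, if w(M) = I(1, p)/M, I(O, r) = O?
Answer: 3025/4 ≈ 756.25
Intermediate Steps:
T(V) = -4*V
w(M) = 1/M
(w(2) + (T(-4) + 11))**2 = (1/2 + (-4*(-4) + 11))**2 = (1/2 + (16 + 11))**2 = (1/2 + 27)**2 = (55/2)**2 = 3025/4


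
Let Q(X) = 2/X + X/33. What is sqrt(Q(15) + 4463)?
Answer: 2*sqrt(30380295)/165 ≈ 66.810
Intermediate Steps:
Q(X) = 2/X + X/33 (Q(X) = 2/X + X*(1/33) = 2/X + X/33)
sqrt(Q(15) + 4463) = sqrt((2/15 + (1/33)*15) + 4463) = sqrt((2*(1/15) + 5/11) + 4463) = sqrt((2/15 + 5/11) + 4463) = sqrt(97/165 + 4463) = sqrt(736492/165) = 2*sqrt(30380295)/165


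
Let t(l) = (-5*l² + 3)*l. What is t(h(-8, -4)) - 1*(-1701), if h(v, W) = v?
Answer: 4237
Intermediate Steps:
t(l) = l*(3 - 5*l²) (t(l) = (3 - 5*l²)*l = l*(3 - 5*l²))
t(h(-8, -4)) - 1*(-1701) = -8*(3 - 5*(-8)²) - 1*(-1701) = -8*(3 - 5*64) + 1701 = -8*(3 - 320) + 1701 = -8*(-317) + 1701 = 2536 + 1701 = 4237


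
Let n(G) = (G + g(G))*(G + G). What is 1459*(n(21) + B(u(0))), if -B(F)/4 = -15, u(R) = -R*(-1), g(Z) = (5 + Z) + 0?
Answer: 2967606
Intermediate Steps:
g(Z) = 5 + Z
u(R) = R
B(F) = 60 (B(F) = -4*(-15) = 60)
n(G) = 2*G*(5 + 2*G) (n(G) = (G + (5 + G))*(G + G) = (5 + 2*G)*(2*G) = 2*G*(5 + 2*G))
1459*(n(21) + B(u(0))) = 1459*(2*21*(5 + 2*21) + 60) = 1459*(2*21*(5 + 42) + 60) = 1459*(2*21*47 + 60) = 1459*(1974 + 60) = 1459*2034 = 2967606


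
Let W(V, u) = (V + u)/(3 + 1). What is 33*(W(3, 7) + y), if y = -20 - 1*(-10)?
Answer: -495/2 ≈ -247.50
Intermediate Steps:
W(V, u) = V/4 + u/4 (W(V, u) = (V + u)/4 = (V + u)*(1/4) = V/4 + u/4)
y = -10 (y = -20 + 10 = -10)
33*(W(3, 7) + y) = 33*(((1/4)*3 + (1/4)*7) - 10) = 33*((3/4 + 7/4) - 10) = 33*(5/2 - 10) = 33*(-15/2) = -495/2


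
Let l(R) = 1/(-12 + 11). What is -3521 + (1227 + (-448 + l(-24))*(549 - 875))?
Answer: 144080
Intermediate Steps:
l(R) = -1 (l(R) = 1/(-1) = -1)
-3521 + (1227 + (-448 + l(-24))*(549 - 875)) = -3521 + (1227 + (-448 - 1)*(549 - 875)) = -3521 + (1227 - 449*(-326)) = -3521 + (1227 + 146374) = -3521 + 147601 = 144080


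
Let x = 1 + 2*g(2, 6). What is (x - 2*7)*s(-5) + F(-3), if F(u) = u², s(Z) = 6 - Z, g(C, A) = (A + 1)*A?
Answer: 790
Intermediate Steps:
g(C, A) = A*(1 + A) (g(C, A) = (1 + A)*A = A*(1 + A))
x = 85 (x = 1 + 2*(6*(1 + 6)) = 1 + 2*(6*7) = 1 + 2*42 = 1 + 84 = 85)
(x - 2*7)*s(-5) + F(-3) = (85 - 2*7)*(6 - 1*(-5)) + (-3)² = (85 - 14)*(6 + 5) + 9 = 71*11 + 9 = 781 + 9 = 790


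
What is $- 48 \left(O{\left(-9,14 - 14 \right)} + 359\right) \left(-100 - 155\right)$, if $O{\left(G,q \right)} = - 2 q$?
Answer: $4394160$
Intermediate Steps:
$- 48 \left(O{\left(-9,14 - 14 \right)} + 359\right) \left(-100 - 155\right) = - 48 \left(- 2 \left(14 - 14\right) + 359\right) \left(-100 - 155\right) = - 48 \left(- 2 \left(14 - 14\right) + 359\right) \left(-255\right) = - 48 \left(\left(-2\right) 0 + 359\right) \left(-255\right) = - 48 \left(0 + 359\right) \left(-255\right) = - 48 \cdot 359 \left(-255\right) = \left(-48\right) \left(-91545\right) = 4394160$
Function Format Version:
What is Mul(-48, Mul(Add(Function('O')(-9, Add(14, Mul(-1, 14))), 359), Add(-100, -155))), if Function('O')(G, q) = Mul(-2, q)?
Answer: 4394160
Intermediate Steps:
Mul(-48, Mul(Add(Function('O')(-9, Add(14, Mul(-1, 14))), 359), Add(-100, -155))) = Mul(-48, Mul(Add(Mul(-2, Add(14, Mul(-1, 14))), 359), Add(-100, -155))) = Mul(-48, Mul(Add(Mul(-2, Add(14, -14)), 359), -255)) = Mul(-48, Mul(Add(Mul(-2, 0), 359), -255)) = Mul(-48, Mul(Add(0, 359), -255)) = Mul(-48, Mul(359, -255)) = Mul(-48, -91545) = 4394160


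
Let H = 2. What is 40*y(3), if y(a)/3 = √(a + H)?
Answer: 120*√5 ≈ 268.33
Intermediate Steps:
y(a) = 3*√(2 + a) (y(a) = 3*√(a + 2) = 3*√(2 + a))
40*y(3) = 40*(3*√(2 + 3)) = 40*(3*√5) = 120*√5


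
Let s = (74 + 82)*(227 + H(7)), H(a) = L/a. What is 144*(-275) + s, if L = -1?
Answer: -29472/7 ≈ -4210.3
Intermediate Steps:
H(a) = -1/a
s = 247728/7 (s = (74 + 82)*(227 - 1/7) = 156*(227 - 1*⅐) = 156*(227 - ⅐) = 156*(1588/7) = 247728/7 ≈ 35390.)
144*(-275) + s = 144*(-275) + 247728/7 = -39600 + 247728/7 = -29472/7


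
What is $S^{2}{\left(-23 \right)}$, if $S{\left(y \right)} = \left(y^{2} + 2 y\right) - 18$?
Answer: $216225$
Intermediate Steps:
$S{\left(y \right)} = -18 + y^{2} + 2 y$
$S^{2}{\left(-23 \right)} = \left(-18 + \left(-23\right)^{2} + 2 \left(-23\right)\right)^{2} = \left(-18 + 529 - 46\right)^{2} = 465^{2} = 216225$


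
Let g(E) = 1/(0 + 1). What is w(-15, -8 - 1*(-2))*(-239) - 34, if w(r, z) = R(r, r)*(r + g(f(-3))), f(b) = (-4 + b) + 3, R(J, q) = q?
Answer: -50224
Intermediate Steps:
f(b) = -1 + b
g(E) = 1 (g(E) = 1/1 = 1)
w(r, z) = r*(1 + r) (w(r, z) = r*(r + 1) = r*(1 + r))
w(-15, -8 - 1*(-2))*(-239) - 34 = -15*(1 - 15)*(-239) - 34 = -15*(-14)*(-239) - 34 = 210*(-239) - 34 = -50190 - 34 = -50224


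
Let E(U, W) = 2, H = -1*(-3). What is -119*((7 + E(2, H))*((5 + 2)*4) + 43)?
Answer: -35105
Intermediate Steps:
H = 3
-119*((7 + E(2, H))*((5 + 2)*4) + 43) = -119*((7 + 2)*((5 + 2)*4) + 43) = -119*(9*(7*4) + 43) = -119*(9*28 + 43) = -119*(252 + 43) = -119*295 = -35105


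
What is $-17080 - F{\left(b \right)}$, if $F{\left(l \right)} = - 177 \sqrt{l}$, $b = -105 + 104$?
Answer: $-17080 + 177 i \approx -17080.0 + 177.0 i$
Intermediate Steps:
$b = -1$
$-17080 - F{\left(b \right)} = -17080 - - 177 \sqrt{-1} = -17080 - - 177 i = -17080 + 177 i$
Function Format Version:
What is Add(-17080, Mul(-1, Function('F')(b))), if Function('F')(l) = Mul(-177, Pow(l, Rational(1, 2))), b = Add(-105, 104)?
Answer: Add(-17080, Mul(177, I)) ≈ Add(-17080., Mul(177.00, I))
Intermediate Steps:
b = -1
Add(-17080, Mul(-1, Function('F')(b))) = Add(-17080, Mul(-1, Mul(-177, Pow(-1, Rational(1, 2))))) = Add(-17080, Mul(-1, Mul(-177, I))) = Add(-17080, Mul(177, I))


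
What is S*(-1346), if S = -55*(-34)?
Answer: -2517020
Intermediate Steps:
S = 1870
S*(-1346) = 1870*(-1346) = -2517020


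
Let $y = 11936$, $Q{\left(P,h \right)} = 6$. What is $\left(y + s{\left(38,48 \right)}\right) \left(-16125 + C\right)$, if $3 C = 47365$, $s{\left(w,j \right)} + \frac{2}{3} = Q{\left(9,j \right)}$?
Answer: $- \frac{36182240}{9} \approx -4.0202 \cdot 10^{6}$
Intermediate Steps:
$s{\left(w,j \right)} = \frac{16}{3}$ ($s{\left(w,j \right)} = - \frac{2}{3} + 6 = \frac{16}{3}$)
$C = \frac{47365}{3}$ ($C = \frac{1}{3} \cdot 47365 = \frac{47365}{3} \approx 15788.0$)
$\left(y + s{\left(38,48 \right)}\right) \left(-16125 + C\right) = \left(11936 + \frac{16}{3}\right) \left(-16125 + \frac{47365}{3}\right) = \frac{35824}{3} \left(- \frac{1010}{3}\right) = - \frac{36182240}{9}$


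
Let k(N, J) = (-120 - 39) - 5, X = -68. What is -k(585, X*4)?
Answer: 164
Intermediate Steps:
k(N, J) = -164 (k(N, J) = -159 - 5 = -164)
-k(585, X*4) = -1*(-164) = 164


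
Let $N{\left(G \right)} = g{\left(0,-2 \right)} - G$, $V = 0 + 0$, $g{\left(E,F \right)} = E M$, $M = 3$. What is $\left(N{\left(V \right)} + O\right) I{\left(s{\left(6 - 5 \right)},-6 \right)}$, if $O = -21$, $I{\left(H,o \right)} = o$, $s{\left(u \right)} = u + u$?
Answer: $126$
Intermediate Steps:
$g{\left(E,F \right)} = 3 E$ ($g{\left(E,F \right)} = E 3 = 3 E$)
$s{\left(u \right)} = 2 u$
$V = 0$
$N{\left(G \right)} = - G$ ($N{\left(G \right)} = 3 \cdot 0 - G = 0 - G = - G$)
$\left(N{\left(V \right)} + O\right) I{\left(s{\left(6 - 5 \right)},-6 \right)} = \left(\left(-1\right) 0 - 21\right) \left(-6\right) = \left(0 - 21\right) \left(-6\right) = \left(-21\right) \left(-6\right) = 126$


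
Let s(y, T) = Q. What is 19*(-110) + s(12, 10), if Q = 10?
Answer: -2080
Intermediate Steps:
s(y, T) = 10
19*(-110) + s(12, 10) = 19*(-110) + 10 = -2090 + 10 = -2080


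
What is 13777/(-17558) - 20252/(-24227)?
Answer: 21809237/425377666 ≈ 0.051270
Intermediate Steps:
13777/(-17558) - 20252/(-24227) = 13777*(-1/17558) - 20252*(-1/24227) = -13777/17558 + 20252/24227 = 21809237/425377666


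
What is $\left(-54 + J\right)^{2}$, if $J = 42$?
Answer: $144$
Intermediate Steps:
$\left(-54 + J\right)^{2} = \left(-54 + 42\right)^{2} = \left(-12\right)^{2} = 144$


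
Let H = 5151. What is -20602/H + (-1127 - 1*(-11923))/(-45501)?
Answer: -331007266/78125217 ≈ -4.2369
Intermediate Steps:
-20602/H + (-1127 - 1*(-11923))/(-45501) = -20602/5151 + (-1127 - 1*(-11923))/(-45501) = -20602*1/5151 + (-1127 + 11923)*(-1/45501) = -20602/5151 + 10796*(-1/45501) = -20602/5151 - 10796/45501 = -331007266/78125217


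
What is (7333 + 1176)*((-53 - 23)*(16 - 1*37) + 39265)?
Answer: 347686249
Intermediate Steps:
(7333 + 1176)*((-53 - 23)*(16 - 1*37) + 39265) = 8509*(-76*(16 - 37) + 39265) = 8509*(-76*(-21) + 39265) = 8509*(1596 + 39265) = 8509*40861 = 347686249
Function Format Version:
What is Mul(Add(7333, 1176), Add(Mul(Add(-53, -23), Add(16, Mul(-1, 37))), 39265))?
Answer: 347686249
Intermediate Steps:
Mul(Add(7333, 1176), Add(Mul(Add(-53, -23), Add(16, Mul(-1, 37))), 39265)) = Mul(8509, Add(Mul(-76, Add(16, -37)), 39265)) = Mul(8509, Add(Mul(-76, -21), 39265)) = Mul(8509, Add(1596, 39265)) = Mul(8509, 40861) = 347686249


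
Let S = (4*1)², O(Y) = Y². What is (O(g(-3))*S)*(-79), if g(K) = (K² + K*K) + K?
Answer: -284400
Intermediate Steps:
g(K) = K + 2*K² (g(K) = (K² + K²) + K = 2*K² + K = K + 2*K²)
S = 16 (S = 4² = 16)
(O(g(-3))*S)*(-79) = ((-3*(1 + 2*(-3)))²*16)*(-79) = ((-3*(1 - 6))²*16)*(-79) = ((-3*(-5))²*16)*(-79) = (15²*16)*(-79) = (225*16)*(-79) = 3600*(-79) = -284400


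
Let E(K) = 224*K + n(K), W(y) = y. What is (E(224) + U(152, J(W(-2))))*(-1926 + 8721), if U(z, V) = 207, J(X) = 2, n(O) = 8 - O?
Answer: 340884765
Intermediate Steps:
E(K) = 8 + 223*K (E(K) = 224*K + (8 - K) = 8 + 223*K)
(E(224) + U(152, J(W(-2))))*(-1926 + 8721) = ((8 + 223*224) + 207)*(-1926 + 8721) = ((8 + 49952) + 207)*6795 = (49960 + 207)*6795 = 50167*6795 = 340884765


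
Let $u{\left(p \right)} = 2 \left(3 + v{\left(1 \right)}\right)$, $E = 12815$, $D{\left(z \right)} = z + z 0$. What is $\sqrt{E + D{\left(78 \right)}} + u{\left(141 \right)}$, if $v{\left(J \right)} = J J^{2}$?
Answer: $8 + \sqrt{12893} \approx 121.55$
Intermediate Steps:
$D{\left(z \right)} = z$ ($D{\left(z \right)} = z + 0 = z$)
$v{\left(J \right)} = J^{3}$
$u{\left(p \right)} = 8$ ($u{\left(p \right)} = 2 \left(3 + 1^{3}\right) = 2 \left(3 + 1\right) = 2 \cdot 4 = 8$)
$\sqrt{E + D{\left(78 \right)}} + u{\left(141 \right)} = \sqrt{12815 + 78} + 8 = \sqrt{12893} + 8 = 8 + \sqrt{12893}$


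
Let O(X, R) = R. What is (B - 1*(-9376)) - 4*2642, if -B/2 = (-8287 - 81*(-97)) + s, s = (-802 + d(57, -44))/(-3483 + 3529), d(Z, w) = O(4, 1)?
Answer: -6835/23 ≈ -297.17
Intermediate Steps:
d(Z, w) = 1
s = -801/46 (s = (-802 + 1)/(-3483 + 3529) = -801/46 ≈ -17.413)
B = 20581/23 (B = -2*((-8287 - 81*(-97)) - 801/46) = -2*((-8287 + 7857) - 801/46) = -2*(-430 - 801/46) = -2*(-20581/46) = 20581/23 ≈ 894.83)
(B - 1*(-9376)) - 4*2642 = (20581/23 - 1*(-9376)) - 4*2642 = (20581/23 + 9376) - 1*10568 = 236229/23 - 10568 = -6835/23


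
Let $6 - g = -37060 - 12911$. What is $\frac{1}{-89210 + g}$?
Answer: $- \frac{1}{39233} \approx -2.5489 \cdot 10^{-5}$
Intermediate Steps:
$g = 49977$ ($g = 6 - \left(-37060 - 12911\right) = 6 - -49971 = 6 + 49971 = 49977$)
$\frac{1}{-89210 + g} = \frac{1}{-89210 + 49977} = \frac{1}{-39233} = - \frac{1}{39233}$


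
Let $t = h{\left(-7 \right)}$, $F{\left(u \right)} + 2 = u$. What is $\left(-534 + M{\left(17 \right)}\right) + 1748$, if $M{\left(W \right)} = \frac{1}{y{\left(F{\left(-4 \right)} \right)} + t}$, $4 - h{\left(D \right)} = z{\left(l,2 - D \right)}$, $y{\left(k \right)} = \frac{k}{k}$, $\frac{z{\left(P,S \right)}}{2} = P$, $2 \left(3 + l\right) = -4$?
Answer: $\frac{18211}{15} \approx 1214.1$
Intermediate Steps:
$F{\left(u \right)} = -2 + u$
$l = -5$ ($l = -3 + \frac{1}{2} \left(-4\right) = -3 - 2 = -5$)
$z{\left(P,S \right)} = 2 P$
$y{\left(k \right)} = 1$
$h{\left(D \right)} = 14$ ($h{\left(D \right)} = 4 - 2 \left(-5\right) = 4 - -10 = 4 + 10 = 14$)
$t = 14$
$M{\left(W \right)} = \frac{1}{15}$ ($M{\left(W \right)} = \frac{1}{1 + 14} = \frac{1}{15}$)
$\left(-534 + M{\left(17 \right)}\right) + 1748 = \left(-534 + \frac{1}{15}\right) + 1748 = - \frac{8009}{15} + 1748 = \frac{18211}{15}$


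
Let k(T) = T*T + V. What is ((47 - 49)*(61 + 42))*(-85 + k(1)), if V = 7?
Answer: 15862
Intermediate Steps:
k(T) = 7 + T² (k(T) = T*T + 7 = T² + 7 = 7 + T²)
((47 - 49)*(61 + 42))*(-85 + k(1)) = ((47 - 49)*(61 + 42))*(-85 + (7 + 1²)) = (-2*103)*(-85 + (7 + 1)) = -206*(-85 + 8) = -206*(-77) = 15862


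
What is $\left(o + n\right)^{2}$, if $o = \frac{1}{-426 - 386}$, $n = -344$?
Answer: $\frac{78024690241}{659344} \approx 1.1834 \cdot 10^{5}$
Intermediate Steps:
$o = - \frac{1}{812}$ ($o = \frac{1}{-812} = - \frac{1}{812} \approx -0.0012315$)
$\left(o + n\right)^{2} = \left(- \frac{1}{812} - 344\right)^{2} = \left(- \frac{279329}{812}\right)^{2} = \frac{78024690241}{659344}$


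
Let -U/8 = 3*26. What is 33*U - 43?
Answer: -20635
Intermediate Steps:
U = -624 (U = -24*26 = -8*78 = -624)
33*U - 43 = 33*(-624) - 43 = -20592 - 43 = -20635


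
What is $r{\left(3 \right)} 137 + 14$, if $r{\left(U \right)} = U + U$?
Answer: $836$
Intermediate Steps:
$r{\left(U \right)} = 2 U$
$r{\left(3 \right)} 137 + 14 = 2 \cdot 3 \cdot 137 + 14 = 6 \cdot 137 + 14 = 822 + 14 = 836$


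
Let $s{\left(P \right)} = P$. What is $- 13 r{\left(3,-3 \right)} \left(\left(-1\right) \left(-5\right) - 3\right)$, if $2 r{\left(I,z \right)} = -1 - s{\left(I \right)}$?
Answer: $52$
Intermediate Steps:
$r{\left(I,z \right)} = - \frac{1}{2} - \frac{I}{2}$ ($r{\left(I,z \right)} = \frac{-1 - I}{2} = - \frac{1}{2} - \frac{I}{2}$)
$- 13 r{\left(3,-3 \right)} \left(\left(-1\right) \left(-5\right) - 3\right) = - 13 \left(- \frac{1}{2} - \frac{3}{2}\right) \left(\left(-1\right) \left(-5\right) - 3\right) = - 13 \left(- \frac{1}{2} - \frac{3}{2}\right) \left(5 - 3\right) = \left(-13\right) \left(-2\right) 2 = 26 \cdot 2 = 52$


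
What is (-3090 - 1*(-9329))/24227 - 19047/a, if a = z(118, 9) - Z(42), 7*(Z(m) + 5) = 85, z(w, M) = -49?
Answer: 1077537870/3173737 ≈ 339.52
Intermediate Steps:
Z(m) = 50/7 (Z(m) = -5 + (⅐)*85 = -5 + 85/7 = 50/7)
a = -393/7 (a = -49 - 1*50/7 = -49 - 50/7 = -393/7 ≈ -56.143)
(-3090 - 1*(-9329))/24227 - 19047/a = (-3090 - 1*(-9329))/24227 - 19047/(-393/7) = (-3090 + 9329)*(1/24227) - 19047*(-7/393) = 6239*(1/24227) + 44443/131 = 6239/24227 + 44443/131 = 1077537870/3173737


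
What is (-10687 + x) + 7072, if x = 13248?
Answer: 9633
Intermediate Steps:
(-10687 + x) + 7072 = (-10687 + 13248) + 7072 = 2561 + 7072 = 9633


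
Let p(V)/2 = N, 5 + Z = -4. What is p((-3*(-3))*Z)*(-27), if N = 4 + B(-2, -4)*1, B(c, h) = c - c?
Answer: -216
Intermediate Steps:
Z = -9 (Z = -5 - 4 = -9)
B(c, h) = 0
N = 4 (N = 4 + 0*1 = 4 + 0 = 4)
p(V) = 8 (p(V) = 2*4 = 8)
p((-3*(-3))*Z)*(-27) = 8*(-27) = -216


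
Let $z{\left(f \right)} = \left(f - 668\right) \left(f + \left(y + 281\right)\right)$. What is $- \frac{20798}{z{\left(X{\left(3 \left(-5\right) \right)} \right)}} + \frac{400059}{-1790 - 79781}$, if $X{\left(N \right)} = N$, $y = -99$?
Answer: $- \frac{43934615941}{9304069831} \approx -4.7221$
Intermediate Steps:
$z{\left(f \right)} = \left(-668 + f\right) \left(182 + f\right)$ ($z{\left(f \right)} = \left(f - 668\right) \left(f + \left(-99 + 281\right)\right) = \left(-668 + f\right) \left(f + 182\right) = \left(-668 + f\right) \left(182 + f\right)$)
$- \frac{20798}{z{\left(X{\left(3 \left(-5\right) \right)} \right)}} + \frac{400059}{-1790 - 79781} = - \frac{20798}{-121576 + \left(3 \left(-5\right)\right)^{2} - 486 \cdot 3 \left(-5\right)} + \frac{400059}{-1790 - 79781} = - \frac{20798}{-121576 + \left(-15\right)^{2} - -7290} + \frac{400059}{-1790 - 79781} = - \frac{20798}{-121576 + 225 + 7290} + \frac{400059}{-81571} = - \frac{20798}{-114061} + 400059 \left(- \frac{1}{81571}\right) = \left(-20798\right) \left(- \frac{1}{114061}\right) - \frac{400059}{81571} = \frac{20798}{114061} - \frac{400059}{81571} = - \frac{43934615941}{9304069831}$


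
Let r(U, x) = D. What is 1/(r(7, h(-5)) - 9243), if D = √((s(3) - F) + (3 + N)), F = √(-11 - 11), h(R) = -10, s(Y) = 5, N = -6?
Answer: -1/(9243 - √(2 - I*√22)) ≈ -0.00010821 + 1.4576e-8*I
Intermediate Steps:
F = I*√22 (F = √(-22) = I*√22 ≈ 4.6904*I)
D = √(2 - I*√22) (D = √((5 - I*√22) + (3 - 6)) = √((5 - I*√22) - 3) = √(2 - I*√22) ≈ 1.884 - 1.2448*I)
r(U, x) = √(2 - I*√22)
1/(r(7, h(-5)) - 9243) = 1/(√(2 - I*√22) - 9243) = 1/(-9243 + √(2 - I*√22))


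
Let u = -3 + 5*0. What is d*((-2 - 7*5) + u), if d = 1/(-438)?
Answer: 20/219 ≈ 0.091324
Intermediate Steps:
u = -3 (u = -3 + 0 = -3)
d = -1/438 ≈ -0.0022831
d*((-2 - 7*5) + u) = -((-2 - 7*5) - 3)/438 = -((-2 - 35) - 3)/438 = -(-37 - 3)/438 = -1/438*(-40) = 20/219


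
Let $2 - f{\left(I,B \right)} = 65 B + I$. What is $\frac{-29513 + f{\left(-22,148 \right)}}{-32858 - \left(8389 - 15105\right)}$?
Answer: $\frac{39109}{26142} \approx 1.496$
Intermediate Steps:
$f{\left(I,B \right)} = 2 - I - 65 B$ ($f{\left(I,B \right)} = 2 - \left(65 B + I\right) = 2 - \left(I + 65 B\right) = 2 - I - 65 B$)
$\frac{-29513 + f{\left(-22,148 \right)}}{-32858 - \left(8389 - 15105\right)} = \frac{-29513 - 9596}{-32858 - \left(8389 - 15105\right)} = \frac{-29513 + \left(2 + 22 - 9620\right)}{-32858 - -6716} = \frac{-29513 - 9596}{-32858 + 6716} = - \frac{39109}{-26142} = \left(-39109\right) \left(- \frac{1}{26142}\right) = \frac{39109}{26142}$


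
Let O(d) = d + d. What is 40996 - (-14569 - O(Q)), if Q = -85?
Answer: 55395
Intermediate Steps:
O(d) = 2*d
40996 - (-14569 - O(Q)) = 40996 - (-14569 - 2*(-85)) = 40996 - (-14569 - 1*(-170)) = 40996 - (-14569 + 170) = 40996 - 1*(-14399) = 40996 + 14399 = 55395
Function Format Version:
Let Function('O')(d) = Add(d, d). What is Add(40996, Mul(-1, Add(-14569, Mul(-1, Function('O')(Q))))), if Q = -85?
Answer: 55395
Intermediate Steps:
Function('O')(d) = Mul(2, d)
Add(40996, Mul(-1, Add(-14569, Mul(-1, Function('O')(Q))))) = Add(40996, Mul(-1, Add(-14569, Mul(-1, Mul(2, -85))))) = Add(40996, Mul(-1, Add(-14569, Mul(-1, -170)))) = Add(40996, Mul(-1, Add(-14569, 170))) = Add(40996, Mul(-1, -14399)) = Add(40996, 14399) = 55395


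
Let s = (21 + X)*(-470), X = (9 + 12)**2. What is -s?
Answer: 217140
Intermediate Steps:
X = 441 (X = 21**2 = 441)
s = -217140 (s = (21 + 441)*(-470) = 462*(-470) = -217140)
-s = -1*(-217140) = 217140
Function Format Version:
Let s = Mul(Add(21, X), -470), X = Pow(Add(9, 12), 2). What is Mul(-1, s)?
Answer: 217140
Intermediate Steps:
X = 441 (X = Pow(21, 2) = 441)
s = -217140 (s = Mul(Add(21, 441), -470) = Mul(462, -470) = -217140)
Mul(-1, s) = Mul(-1, -217140) = 217140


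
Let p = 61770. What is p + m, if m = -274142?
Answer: -212372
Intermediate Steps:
p + m = 61770 - 274142 = -212372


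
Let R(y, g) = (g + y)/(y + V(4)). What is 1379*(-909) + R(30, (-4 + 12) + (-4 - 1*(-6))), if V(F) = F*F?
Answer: -28830733/23 ≈ -1.2535e+6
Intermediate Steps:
V(F) = F²
R(y, g) = (g + y)/(16 + y) (R(y, g) = (g + y)/(y + 4²) = (g + y)/(y + 16) = (g + y)/(16 + y))
1379*(-909) + R(30, (-4 + 12) + (-4 - 1*(-6))) = 1379*(-909) + (((-4 + 12) + (-4 - 1*(-6))) + 30)/(16 + 30) = -1253511 + ((8 + (-4 + 6)) + 30)/46 = -1253511 + ((8 + 2) + 30)/46 = -1253511 + (10 + 30)/46 = -1253511 + (1/46)*40 = -1253511 + 20/23 = -28830733/23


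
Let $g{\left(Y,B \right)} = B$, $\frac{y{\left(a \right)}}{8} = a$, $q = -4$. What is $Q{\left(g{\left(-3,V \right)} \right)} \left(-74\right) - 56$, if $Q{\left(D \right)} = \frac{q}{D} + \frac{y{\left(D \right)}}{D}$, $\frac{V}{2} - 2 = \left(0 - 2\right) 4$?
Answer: $- \frac{2018}{3} \approx -672.67$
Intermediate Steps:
$V = -12$ ($V = 4 + 2 \left(0 - 2\right) 4 = 4 + 2 \left(\left(-2\right) 4\right) = 4 + 2 \left(-8\right) = 4 - 16 = -12$)
$y{\left(a \right)} = 8 a$
$Q{\left(D \right)} = 8 - \frac{4}{D}$ ($Q{\left(D \right)} = - \frac{4}{D} + \frac{8 D}{D} = - \frac{4}{D} + 8 = 8 - \frac{4}{D}$)
$Q{\left(g{\left(-3,V \right)} \right)} \left(-74\right) - 56 = \left(8 - \frac{4}{-12}\right) \left(-74\right) - 56 = \left(8 - - \frac{1}{3}\right) \left(-74\right) - 56 = \left(8 + \frac{1}{3}\right) \left(-74\right) - 56 = \frac{25}{3} \left(-74\right) - 56 = - \frac{1850}{3} - 56 = - \frac{2018}{3}$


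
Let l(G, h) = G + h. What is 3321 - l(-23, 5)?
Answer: 3339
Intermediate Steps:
3321 - l(-23, 5) = 3321 - (-23 + 5) = 3321 - 1*(-18) = 3321 + 18 = 3339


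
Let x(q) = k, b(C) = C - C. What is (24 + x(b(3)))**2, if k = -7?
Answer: 289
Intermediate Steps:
b(C) = 0
x(q) = -7
(24 + x(b(3)))**2 = (24 - 7)**2 = 17**2 = 289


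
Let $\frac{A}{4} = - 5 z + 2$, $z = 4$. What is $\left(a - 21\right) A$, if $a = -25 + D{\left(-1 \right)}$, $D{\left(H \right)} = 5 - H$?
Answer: $2880$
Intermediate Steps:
$A = -72$ ($A = 4 \left(\left(-5\right) 4 + 2\right) = 4 \left(-20 + 2\right) = 4 \left(-18\right) = -72$)
$a = -19$ ($a = -25 + \left(5 - -1\right) = -25 + \left(5 + 1\right) = -25 + 6 = -19$)
$\left(a - 21\right) A = \left(-19 - 21\right) \left(-72\right) = \left(-40\right) \left(-72\right) = 2880$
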